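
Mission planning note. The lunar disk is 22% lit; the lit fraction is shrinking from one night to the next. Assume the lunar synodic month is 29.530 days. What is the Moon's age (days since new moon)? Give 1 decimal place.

From f = (1 − cos θ)/2: cos θ = 1 − 2×0.22 = 0.560; arccos → 55.9°.
Waning ⇒ past full, so θ = 360° − 55.9° = 304.1°.
At 360°/29.530 d per day, 304.1° corresponds to 24.94 days.

24.9 days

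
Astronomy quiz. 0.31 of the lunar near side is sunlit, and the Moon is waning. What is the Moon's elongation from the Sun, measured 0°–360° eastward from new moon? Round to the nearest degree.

From f = (1 − cos θ)/2: cos θ = 1 − 2×0.31 = 0.380; arccos → 67.7°.
A waning Moon lies in 180°–360°, so θ = 360° − 67.7° = 292.3°.

292°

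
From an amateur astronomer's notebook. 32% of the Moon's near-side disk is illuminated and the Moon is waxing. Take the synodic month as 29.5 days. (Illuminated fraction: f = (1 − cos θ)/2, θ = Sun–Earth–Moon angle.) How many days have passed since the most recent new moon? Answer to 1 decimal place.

From f = (1 − cos θ)/2: cos θ = 1 − 2×0.32 = 0.360; arccos → 68.9°.
Waxing ⇒ before full, so θ = 68.9°.
Age = 29.5 × 68.9°/360° ≈ 5.65 days.

5.6 days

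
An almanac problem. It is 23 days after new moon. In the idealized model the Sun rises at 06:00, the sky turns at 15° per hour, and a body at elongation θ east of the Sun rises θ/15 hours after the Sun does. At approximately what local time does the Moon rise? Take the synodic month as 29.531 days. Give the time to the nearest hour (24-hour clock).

01:00

Elongation θ = 360° × 23/29.531 ≈ 280.4°.
Delay after the Sun = 280.4° / (15°/h) ≈ 18.69 h.
06:00 + 18.69 h ≈ 00:42 → 01:00 to the nearest hour.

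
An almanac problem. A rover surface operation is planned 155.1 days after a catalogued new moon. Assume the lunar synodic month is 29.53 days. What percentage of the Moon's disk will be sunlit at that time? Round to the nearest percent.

155.1 d spans 5 complete synodic months (5 × 29.53 = 147.65 d) plus 7.45 d.
The Moon has covered 7.45/29.53 of its cycle, so θ ≈ 360° × 7.45/29.53 = 90.8°.
Illuminated fraction = (1 − cos 90.8°)/2 = (1 − (-0.014))/2 ≈ 0.507, so 51%.

51%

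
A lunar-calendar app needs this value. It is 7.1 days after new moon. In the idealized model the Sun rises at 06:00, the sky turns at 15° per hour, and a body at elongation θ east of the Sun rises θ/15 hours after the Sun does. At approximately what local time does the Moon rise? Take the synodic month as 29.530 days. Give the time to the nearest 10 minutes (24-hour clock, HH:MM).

11:50

Phase angle: θ = 360°·(7.1 d)/(29.530 d) = 86.6°.
Delay after the Sun = 86.6° / (15°/h) ≈ 5.77 h.
06:00 + 5.770 h ≈ 11:46 → 11:50 to the nearest ten minutes.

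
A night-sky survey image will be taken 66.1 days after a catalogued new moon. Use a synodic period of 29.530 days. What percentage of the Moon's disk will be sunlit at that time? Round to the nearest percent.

46%

Reduce mod P: 66.1 − 2×29.530 = 7.04 d into the current lunation.
The Moon has covered 7.04/29.530 of its cycle, so θ ≈ 360° × 7.04/29.530 = 85.8°.
cos 85.8° = 0.073, so f = (1 − 0.073)/2 = 0.464, so 46%.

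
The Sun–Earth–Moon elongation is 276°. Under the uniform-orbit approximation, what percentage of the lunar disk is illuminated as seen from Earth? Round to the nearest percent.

45%

Half-versine of 276°: (1 − 0.105)/2 = 0.448, i.e. 45%.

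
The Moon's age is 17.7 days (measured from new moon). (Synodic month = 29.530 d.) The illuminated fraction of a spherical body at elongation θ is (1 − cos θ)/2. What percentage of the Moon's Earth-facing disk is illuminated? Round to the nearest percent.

91%

The Moon has covered 17.7/29.530 of its cycle, so θ ≈ 360° × 17.7/29.530 = 215.8°.
cos 215.8° = (-0.811), so f = (1 − (-0.811))/2 = 0.906, so 91%.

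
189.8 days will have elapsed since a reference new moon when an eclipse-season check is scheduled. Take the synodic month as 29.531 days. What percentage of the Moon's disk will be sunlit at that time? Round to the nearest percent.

Reduce mod P: 189.8 − 6×29.531 = 12.61 d into the current lunation.
The Moon has covered 12.61/29.531 of its cycle, so θ ≈ 360° × 12.61/29.531 = 153.8°.
With cos θ = (-0.897), the lit fraction is (1 − (-0.897))/2 ≈ 0.949, so 95%.

95%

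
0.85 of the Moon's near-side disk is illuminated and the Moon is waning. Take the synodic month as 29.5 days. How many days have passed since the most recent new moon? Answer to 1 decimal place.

18.5 days

Invert f = (1 − cos θ)/2 to get cos θ = 1 − 2(0.85) = -0.700, hence θ₀ = arccos -0.700 = 134.4°.
A waning Moon lies in 180°–360°, so θ = 360° − 134.4° = 225.6°.
Age = 29.5 × 225.6°/360° ≈ 18.48 days.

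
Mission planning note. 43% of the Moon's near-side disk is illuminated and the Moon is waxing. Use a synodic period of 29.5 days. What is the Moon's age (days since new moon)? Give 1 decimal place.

Invert f = (1 − cos θ)/2 to get cos θ = 1 − 2(0.43) = 0.140, hence θ₀ = arccos 0.140 = 82.0°.
Before full moon the principal value applies: θ = 82.0°.
Age = 29.5 × 82.0°/360° ≈ 6.72 days.

6.7 days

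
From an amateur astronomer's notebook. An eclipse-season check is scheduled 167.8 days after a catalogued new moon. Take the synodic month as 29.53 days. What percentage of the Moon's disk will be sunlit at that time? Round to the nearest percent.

71%

167.8 d spans 5 complete synodic months (5 × 29.53 = 147.65 d) plus 20.15 d.
Phase angle: θ = 360°·(20.15 d)/(29.53 d) = 245.6°.
Illuminated fraction = (1 − cos 245.6°)/2 = (1 − (-0.412))/2 ≈ 0.706, so 71%.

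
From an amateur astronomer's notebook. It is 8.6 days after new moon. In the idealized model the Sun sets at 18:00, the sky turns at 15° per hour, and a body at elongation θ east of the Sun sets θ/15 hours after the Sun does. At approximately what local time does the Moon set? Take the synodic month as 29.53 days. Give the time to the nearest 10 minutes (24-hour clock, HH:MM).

01:00

The Moon has covered 8.6/29.53 of its cycle, so θ ≈ 360° × 8.6/29.53 = 104.8°.
The Moon trails the Sun by θ/15 = 104.8/15 ≈ 6.99 hours.
18:00 + 6.990 h ≈ 00:59 → 01:00 to the nearest ten minutes.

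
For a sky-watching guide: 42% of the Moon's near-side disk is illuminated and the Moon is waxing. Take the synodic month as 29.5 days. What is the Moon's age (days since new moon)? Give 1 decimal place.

From f = (1 − cos θ)/2: cos θ = 1 − 2×0.42 = 0.160; arccos → 80.8°.
The Moon is waxing (0°–180°), so θ = 80.8° directly.
Age = 29.5 × 80.8°/360° ≈ 6.62 days.

6.6 days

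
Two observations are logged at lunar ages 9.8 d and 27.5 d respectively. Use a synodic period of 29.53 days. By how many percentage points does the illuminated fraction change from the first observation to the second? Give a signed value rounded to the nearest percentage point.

-70 percentage points

First observation: θ = 360°·9.8/29.53 = 119.5°, so f = 0.746.
Second observation: θ = 335.3°, f = 0.046.
Δf = 0.046 − 0.746 = -0.700, i.e. -70 pp.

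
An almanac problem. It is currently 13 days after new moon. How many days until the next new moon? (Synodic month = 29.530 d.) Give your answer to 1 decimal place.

One full lunation from the last new moon is 29.530 d; remaining = 29.530 − 13 = 16.530 d.

16.5 days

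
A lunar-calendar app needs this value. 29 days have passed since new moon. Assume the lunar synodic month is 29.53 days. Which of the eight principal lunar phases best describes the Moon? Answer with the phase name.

new moon

At 29/29.53 of the cycle, θ ≈ 354° — the new moon range.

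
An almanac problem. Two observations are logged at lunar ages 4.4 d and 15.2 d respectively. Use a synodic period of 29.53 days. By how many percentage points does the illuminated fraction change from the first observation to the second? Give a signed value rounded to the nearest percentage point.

First observation: θ = 360°·4.4/29.53 = 53.6°, so f = 0.204.
Second observation: θ = 185.3°, f = 0.998.
Δf = 0.998 − 0.204 = +0.794, i.e. +79 pp.

+79 pp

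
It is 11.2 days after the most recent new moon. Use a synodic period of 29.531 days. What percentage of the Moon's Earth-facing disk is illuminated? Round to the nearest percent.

The Moon has covered 11.2/29.531 of its cycle, so θ ≈ 360° × 11.2/29.531 = 136.5°.
Illuminated fraction = (1 − cos 136.5°)/2 = (1 − (-0.726))/2 ≈ 0.863, so 86%.

86%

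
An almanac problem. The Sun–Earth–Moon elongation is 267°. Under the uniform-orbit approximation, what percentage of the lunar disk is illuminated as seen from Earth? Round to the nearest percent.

53%

Half-versine of 267°: (1 − (-0.052))/2 = 0.526, i.e. 53%.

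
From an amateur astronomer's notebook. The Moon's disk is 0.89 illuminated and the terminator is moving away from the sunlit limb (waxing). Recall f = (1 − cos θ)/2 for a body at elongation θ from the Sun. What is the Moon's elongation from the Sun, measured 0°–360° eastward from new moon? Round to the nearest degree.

141°

Invert f = (1 − cos θ)/2 to get cos θ = 1 − 2(0.89) = -0.780, hence θ₀ = arccos -0.780 = 141.3°.
The Moon is waxing (0°–180°), so θ = 141.3° directly.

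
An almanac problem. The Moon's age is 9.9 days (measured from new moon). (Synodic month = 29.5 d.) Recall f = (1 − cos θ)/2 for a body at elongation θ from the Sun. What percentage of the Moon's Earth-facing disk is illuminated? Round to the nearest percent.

Phase angle: θ = 360°·(9.9 d)/(29.5 d) = 120.8°.
cos 120.8° = (-0.512), so f = (1 − (-0.512))/2 = 0.756, so 76%.

76%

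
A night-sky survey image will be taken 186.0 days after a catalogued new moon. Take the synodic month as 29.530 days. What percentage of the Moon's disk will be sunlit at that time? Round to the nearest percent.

186.0/29.530 = 6.299 lunations, so 6 complete cycles and 8.82 d into the next.
Phase angle: θ = 360°·(8.82 d)/(29.530 d) = 107.5°.
cos 107.5° = (-0.301), so f = (1 − (-0.301))/2 = 0.651, so 65%.

65%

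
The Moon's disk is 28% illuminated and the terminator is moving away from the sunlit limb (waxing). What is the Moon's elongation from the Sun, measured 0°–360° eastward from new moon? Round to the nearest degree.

64°

cos θ = 1 − 2f = 0.440, giving a principal value of 63.9°.
The Moon is waxing (0°–180°), so θ = 63.9° directly.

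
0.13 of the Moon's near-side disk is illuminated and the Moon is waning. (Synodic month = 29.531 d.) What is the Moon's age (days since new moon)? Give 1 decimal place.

26.1 days

From f = (1 − cos θ)/2: cos θ = 1 − 2×0.13 = 0.740; arccos → 42.3°.
Waning ⇒ past full, so θ = 360° − 42.3° = 317.7°.
That fraction of the synodic month is 317.7/360 × 29.531 d ≈ 26.06 d.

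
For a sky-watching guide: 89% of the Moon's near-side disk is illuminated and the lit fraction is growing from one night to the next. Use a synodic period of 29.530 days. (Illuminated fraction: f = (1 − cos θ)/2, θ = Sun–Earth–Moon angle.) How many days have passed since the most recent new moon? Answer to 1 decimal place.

11.6 days

Invert f = (1 − cos θ)/2 to get cos θ = 1 − 2(0.89) = -0.780, hence θ₀ = arccos -0.780 = 141.3°.
Waxing ⇒ before full, so θ = 141.3°.
That fraction of the synodic month is 141.3/360 × 29.530 d ≈ 11.59 d.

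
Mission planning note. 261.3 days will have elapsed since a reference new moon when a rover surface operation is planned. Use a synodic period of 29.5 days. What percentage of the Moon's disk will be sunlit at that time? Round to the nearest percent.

Reduce mod P: 261.3 − 8×29.5 = 25.30 d into the current lunation.
Elongation θ = 360° × 25.30/29.5 ≈ 308.7°.
With cos θ = 0.626, the lit fraction is (1 − 0.626)/2 ≈ 0.187, so 19%.

19%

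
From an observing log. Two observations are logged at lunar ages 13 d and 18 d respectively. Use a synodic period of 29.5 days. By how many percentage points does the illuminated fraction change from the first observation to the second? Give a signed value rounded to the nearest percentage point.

First observation: θ = 360°·13/29.5 = 158.6°, so f = 0.966.
Second observation: θ = 219.7°, f = 0.885.
Δf = 0.885 − 0.966 = -0.081, i.e. -8 pp.

-8 percentage points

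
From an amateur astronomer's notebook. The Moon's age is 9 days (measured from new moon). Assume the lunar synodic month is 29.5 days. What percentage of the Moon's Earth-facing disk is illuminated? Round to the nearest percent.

67%

The Moon has covered 9/29.5 of its cycle, so θ ≈ 360° × 9/29.5 = 109.8°.
With cos θ = (-0.339), the lit fraction is (1 − (-0.339))/2 ≈ 0.670, so 67%.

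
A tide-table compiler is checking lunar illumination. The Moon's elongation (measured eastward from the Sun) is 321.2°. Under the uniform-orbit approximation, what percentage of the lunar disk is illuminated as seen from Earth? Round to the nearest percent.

11%

cos 321.2° = 0.779, so f = (1 − 0.779)/2 = 0.110, i.e. 11%.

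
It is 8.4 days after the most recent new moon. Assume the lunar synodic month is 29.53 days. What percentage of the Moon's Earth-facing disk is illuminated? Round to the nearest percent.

61%

Elongation θ = 360° × 8.4/29.53 ≈ 102.4°.
Illuminated fraction = (1 − cos 102.4°)/2 = (1 − (-0.215))/2 ≈ 0.607, so 61%.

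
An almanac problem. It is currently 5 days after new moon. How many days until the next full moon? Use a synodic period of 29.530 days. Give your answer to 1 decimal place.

Full moon is 0.5 of the way through the cycle: age 0.5 × 29.530 = 14.765 d.
So 9.765 days remain (14.765 − 5).

9.8 days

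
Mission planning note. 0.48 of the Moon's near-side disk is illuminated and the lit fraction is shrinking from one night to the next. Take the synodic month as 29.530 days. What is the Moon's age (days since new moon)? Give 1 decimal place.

22.3 days

cos θ = 1 − 2f = 0.040, giving a principal value of 87.7°.
Waning ⇒ past full, so θ = 360° − 87.7° = 272.3°.
That fraction of the synodic month is 272.3/360 × 29.530 d ≈ 22.34 d.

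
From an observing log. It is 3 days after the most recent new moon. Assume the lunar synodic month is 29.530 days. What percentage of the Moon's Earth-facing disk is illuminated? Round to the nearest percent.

Phase angle: θ = 360°·(3 d)/(29.530 d) = 36.6°.
With cos θ = 0.803, the lit fraction is (1 − 0.803)/2 ≈ 0.098, so 10%.

10%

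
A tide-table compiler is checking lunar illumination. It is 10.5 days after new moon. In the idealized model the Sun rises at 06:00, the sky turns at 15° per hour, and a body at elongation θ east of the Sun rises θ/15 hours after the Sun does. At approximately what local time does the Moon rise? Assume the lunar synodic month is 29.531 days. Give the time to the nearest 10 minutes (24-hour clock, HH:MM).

14:30

Elongation θ = 360° × 10.5/29.531 ≈ 128.0°.
At 15° of sky rotation per hour, 128.0° corresponds to a 8.53 h lag.
06:00 + 8.533 h ≈ 14:32 → 14:30 to the nearest ten minutes.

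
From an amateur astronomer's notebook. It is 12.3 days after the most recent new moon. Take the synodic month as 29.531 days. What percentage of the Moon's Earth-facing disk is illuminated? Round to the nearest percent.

93%

The Moon has covered 12.3/29.531 of its cycle, so θ ≈ 360° × 12.3/29.531 = 149.9°.
With cos θ = (-0.866), the lit fraction is (1 − (-0.866))/2 ≈ 0.933, so 93%.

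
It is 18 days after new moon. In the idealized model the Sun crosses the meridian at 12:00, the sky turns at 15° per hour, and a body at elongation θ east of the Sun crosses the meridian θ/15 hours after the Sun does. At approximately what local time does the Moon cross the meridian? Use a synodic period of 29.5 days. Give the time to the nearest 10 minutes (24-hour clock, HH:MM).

Phase angle: θ = 360°·(18 d)/(29.5 d) = 219.7°.
At 15° of sky rotation per hour, 219.7° corresponds to a 14.64 h lag.
12:00 + 14.644 h ≈ 02:39 → 02:40 to the nearest ten minutes.

02:40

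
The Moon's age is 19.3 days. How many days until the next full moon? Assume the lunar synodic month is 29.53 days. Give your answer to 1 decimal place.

Full moon occurs at elongation 180°, i.e. at age 29.53 × 180/360 = 14.765 d.
Already past this cycle's full moon; the next is at 14.765 + 29.53 = 44.295 d, so 44.295 − 19.3 = 24.995 days.

25.0 days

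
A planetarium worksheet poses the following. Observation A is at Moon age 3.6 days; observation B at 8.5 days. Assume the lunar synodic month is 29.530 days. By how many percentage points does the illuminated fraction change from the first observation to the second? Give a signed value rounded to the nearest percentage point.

θ₁ = 360° × 3.6/29.530 = 43.9°, f₁ = (1 − cos θ₁)/2 = 0.140.
θ₂ = 360° × 8.5/29.530 = 103.6°, f₂ = (1 − cos θ₂)/2 = 0.618.
Change = f₂ − f₁ = +0.478 → +48 percentage points.

+48 percentage points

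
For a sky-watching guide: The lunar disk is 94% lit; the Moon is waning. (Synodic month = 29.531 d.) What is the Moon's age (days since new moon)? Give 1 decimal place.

17.1 days

cos θ = 1 − 2f = -0.880, giving a principal value of 151.6°.
Since the Moon is past full (waning), take the reflex angle: θ = 360° − 151.6° = 208.4°.
Age = 29.531 × 208.4°/360° ≈ 17.09 days.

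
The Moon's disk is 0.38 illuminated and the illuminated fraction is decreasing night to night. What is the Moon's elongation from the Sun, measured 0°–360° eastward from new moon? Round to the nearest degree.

284°

From f = (1 − cos θ)/2: cos θ = 1 − 2×0.38 = 0.240; arccos → 76.1°.
A waning Moon lies in 180°–360°, so θ = 360° − 76.1° = 283.9°.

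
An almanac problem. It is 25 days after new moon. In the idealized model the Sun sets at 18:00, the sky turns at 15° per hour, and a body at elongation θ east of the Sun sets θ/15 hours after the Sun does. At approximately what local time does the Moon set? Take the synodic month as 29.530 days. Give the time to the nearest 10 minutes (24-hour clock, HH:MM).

The Moon has covered 25/29.530 of its cycle, so θ ≈ 360° × 25/29.530 = 304.8°.
At 15° of sky rotation per hour, 304.8° corresponds to a 20.32 h lag.
18:00 + 20.318 h ≈ 14:19 → 14:20 to the nearest ten minutes.

14:20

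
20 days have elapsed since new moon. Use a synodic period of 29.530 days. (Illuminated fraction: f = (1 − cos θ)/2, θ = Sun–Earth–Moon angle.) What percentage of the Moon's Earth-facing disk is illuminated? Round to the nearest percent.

Elongation θ = 360° × 20/29.530 ≈ 243.8°.
With cos θ = (-0.441), the lit fraction is (1 − (-0.441))/2 ≈ 0.721, so 72%.

72%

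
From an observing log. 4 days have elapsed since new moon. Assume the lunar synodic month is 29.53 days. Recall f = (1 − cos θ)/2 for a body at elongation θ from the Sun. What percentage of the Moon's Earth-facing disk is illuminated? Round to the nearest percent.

17%

Elongation θ = 360° × 4/29.53 ≈ 48.8°.
cos 48.8° = 0.659, so f = (1 − 0.659)/2 = 0.170, so 17%.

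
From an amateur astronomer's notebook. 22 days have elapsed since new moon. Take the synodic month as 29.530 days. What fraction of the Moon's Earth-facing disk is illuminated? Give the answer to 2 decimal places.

Phase angle: θ = 360°·(22 d)/(29.530 d) = 268.2°.
With cos θ = (-0.031), the lit fraction is (1 − (-0.031))/2 ≈ 0.516.

0.52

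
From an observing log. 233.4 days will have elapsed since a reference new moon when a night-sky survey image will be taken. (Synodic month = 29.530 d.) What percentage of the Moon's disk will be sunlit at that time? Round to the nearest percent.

233.4 d spans 7 complete synodic months (7 × 29.530 = 206.71 d) plus 26.69 d.
The Moon has covered 26.69/29.530 of its cycle, so θ ≈ 360° × 26.69/29.530 = 325.4°.
With cos θ = 0.823, the lit fraction is (1 − 0.823)/2 ≈ 0.089, so 9%.

9%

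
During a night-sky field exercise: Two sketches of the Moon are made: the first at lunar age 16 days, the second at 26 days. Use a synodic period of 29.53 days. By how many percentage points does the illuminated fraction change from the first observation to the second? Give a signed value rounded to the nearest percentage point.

First observation: θ = 360°·16/29.53 = 195.1°, so f = 0.983.
Second observation: θ = 317.0°, f = 0.135.
Δf = 0.135 − 0.983 = -0.848, i.e. -85 pp.

-85 pp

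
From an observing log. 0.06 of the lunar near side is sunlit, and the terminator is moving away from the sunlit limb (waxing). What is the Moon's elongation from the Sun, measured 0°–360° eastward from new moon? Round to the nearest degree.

28°

cos θ = 1 − 2f = 0.880, giving a principal value of 28.4°.
Before full moon the principal value applies: θ = 28.4°.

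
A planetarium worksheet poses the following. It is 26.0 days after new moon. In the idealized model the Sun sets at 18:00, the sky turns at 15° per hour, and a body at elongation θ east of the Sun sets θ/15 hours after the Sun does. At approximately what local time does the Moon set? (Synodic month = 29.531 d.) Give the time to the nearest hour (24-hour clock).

15:00

Phase angle: θ = 360°·(26.0 d)/(29.531 d) = 317.0°.
The Moon trails the Sun by θ/15 = 317.0/15 ≈ 21.13 hours.
18:00 + 21.13 h ≈ 15:08 → 15:00 to the nearest hour.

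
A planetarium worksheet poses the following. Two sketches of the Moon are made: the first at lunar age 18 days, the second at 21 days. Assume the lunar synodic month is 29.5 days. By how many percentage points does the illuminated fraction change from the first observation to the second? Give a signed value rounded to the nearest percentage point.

θ₁ = 360° × 18/29.5 = 219.7°, f₁ = (1 − cos θ₁)/2 = 0.885.
θ₂ = 360° × 21/29.5 = 256.3°, f₂ = (1 − cos θ₂)/2 = 0.619.
Change = f₂ − f₁ = -0.266 → -27 percentage points.

-27 pp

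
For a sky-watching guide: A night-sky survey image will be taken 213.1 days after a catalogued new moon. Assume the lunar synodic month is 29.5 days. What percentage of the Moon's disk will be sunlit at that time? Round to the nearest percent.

213.1 d spans 7 complete synodic months (7 × 29.5 = 206.50 d) plus 6.60 d.
Elongation θ = 360° × 6.60/29.5 ≈ 80.5°.
cos 80.5° = 0.164, so f = (1 − 0.164)/2 = 0.418, so 42%.

42%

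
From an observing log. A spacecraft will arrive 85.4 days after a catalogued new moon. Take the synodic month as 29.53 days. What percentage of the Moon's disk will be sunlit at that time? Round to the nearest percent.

85.4/29.53 = 2.892 lunations, so 2 complete cycles and 26.34 d into the next.
Phase angle: θ = 360°·(26.34 d)/(29.53 d) = 321.1°.
Illuminated fraction = (1 − cos 321.1°)/2 = (1 − 0.778)/2 ≈ 0.111, so 11%.

11%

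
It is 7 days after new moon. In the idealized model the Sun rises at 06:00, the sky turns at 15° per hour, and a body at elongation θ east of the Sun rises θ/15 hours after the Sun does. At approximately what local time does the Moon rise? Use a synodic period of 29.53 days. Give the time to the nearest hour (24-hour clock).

12:00

Elongation θ = 360° × 7/29.53 ≈ 85.3°.
At 15° of sky rotation per hour, 85.3° corresponds to a 5.69 h lag.
06:00 + 5.69 h ≈ 11:41 → 12:00 to the nearest hour.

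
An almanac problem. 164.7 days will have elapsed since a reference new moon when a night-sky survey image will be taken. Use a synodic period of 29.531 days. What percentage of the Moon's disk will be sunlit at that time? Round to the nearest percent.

94%

Reduce mod P: 164.7 − 5×29.531 = 17.04 d into the current lunation.
Elongation θ = 360° × 17.04/29.531 ≈ 207.8°.
cos 207.8° = (-0.885), so f = (1 − (-0.885))/2 = 0.942, so 94%.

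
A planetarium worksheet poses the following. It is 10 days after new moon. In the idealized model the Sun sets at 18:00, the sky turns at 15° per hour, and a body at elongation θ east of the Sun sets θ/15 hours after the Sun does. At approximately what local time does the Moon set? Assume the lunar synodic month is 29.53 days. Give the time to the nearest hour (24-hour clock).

Phase angle: θ = 360°·(10 d)/(29.53 d) = 121.9°.
At 15° of sky rotation per hour, 121.9° corresponds to a 8.13 h lag.
18:00 + 8.13 h ≈ 02:08 → 02:00 to the nearest hour.

02:00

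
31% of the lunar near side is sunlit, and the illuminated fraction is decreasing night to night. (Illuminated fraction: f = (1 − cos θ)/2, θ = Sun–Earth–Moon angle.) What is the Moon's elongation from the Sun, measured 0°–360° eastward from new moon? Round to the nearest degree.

From f = (1 − cos θ)/2: cos θ = 1 − 2×0.31 = 0.380; arccos → 67.7°.
Since the Moon is past full (waning), take the reflex angle: θ = 360° − 67.7° = 292.3°.

292°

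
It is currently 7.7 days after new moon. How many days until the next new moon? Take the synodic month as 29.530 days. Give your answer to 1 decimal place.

21.8 days

The next new moon completes the synodic month: 29.530 − 7.7 = 21.830 days.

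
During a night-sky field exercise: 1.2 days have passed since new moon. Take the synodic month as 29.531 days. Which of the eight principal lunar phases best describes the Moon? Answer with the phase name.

At 1.2/29.531 of the cycle, θ ≈ 15° — the new moon range.

new moon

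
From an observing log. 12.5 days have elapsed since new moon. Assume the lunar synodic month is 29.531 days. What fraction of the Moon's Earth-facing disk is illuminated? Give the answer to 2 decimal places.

0.94

The Moon has covered 12.5/29.531 of its cycle, so θ ≈ 360° × 12.5/29.531 = 152.4°.
cos 152.4° = (-0.886), so f = (1 − (-0.886))/2 = 0.943.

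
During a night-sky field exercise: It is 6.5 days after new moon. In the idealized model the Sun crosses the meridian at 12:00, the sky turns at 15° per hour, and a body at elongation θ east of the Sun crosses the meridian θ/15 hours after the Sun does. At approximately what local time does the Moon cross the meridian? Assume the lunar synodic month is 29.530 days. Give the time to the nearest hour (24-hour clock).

17:00

The Moon has covered 6.5/29.530 of its cycle, so θ ≈ 360° × 6.5/29.530 = 79.2°.
The Moon trails the Sun by θ/15 = 79.2/15 ≈ 5.28 hours.
12:00 + 5.28 h ≈ 17:17 → 17:00 to the nearest hour.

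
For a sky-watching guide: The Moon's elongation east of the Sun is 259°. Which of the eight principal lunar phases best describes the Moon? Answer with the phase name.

259° lies in the last quarter sector of the 8-phase cycle.

last quarter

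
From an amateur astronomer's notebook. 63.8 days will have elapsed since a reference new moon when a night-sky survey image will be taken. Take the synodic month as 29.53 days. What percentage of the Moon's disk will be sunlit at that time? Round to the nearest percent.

23%

Reduce mod P: 63.8 − 2×29.53 = 4.74 d into the current lunation.
The Moon has covered 4.74/29.53 of its cycle, so θ ≈ 360° × 4.74/29.53 = 57.8°.
With cos θ = 0.533, the lit fraction is (1 − 0.533)/2 ≈ 0.233, so 23%.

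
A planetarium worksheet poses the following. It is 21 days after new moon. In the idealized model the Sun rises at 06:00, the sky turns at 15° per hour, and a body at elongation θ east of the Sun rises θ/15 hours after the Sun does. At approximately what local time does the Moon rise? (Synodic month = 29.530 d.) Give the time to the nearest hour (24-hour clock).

23:00

Phase angle: θ = 360°·(21 d)/(29.530 d) = 256.0°.
Delay after the Sun = 256.0° / (15°/h) ≈ 17.07 h.
06:00 + 17.07 h ≈ 23:04 → 23:00 to the nearest hour.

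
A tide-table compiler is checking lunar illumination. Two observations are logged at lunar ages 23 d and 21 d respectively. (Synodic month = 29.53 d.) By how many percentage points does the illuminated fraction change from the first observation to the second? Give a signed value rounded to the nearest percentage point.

+21 pp

First observation: θ = 360°·23/29.53 = 280.4°, so f = 0.410.
Second observation: θ = 256.0°, f = 0.621.
Δf = 0.621 − 0.410 = +0.211, i.e. +21 pp.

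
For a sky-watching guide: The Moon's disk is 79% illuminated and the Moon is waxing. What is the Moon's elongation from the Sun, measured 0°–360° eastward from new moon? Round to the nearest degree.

125°

From f = (1 − cos θ)/2: cos θ = 1 − 2×0.79 = -0.580; arccos → 125.5°.
The Moon is waxing (0°–180°), so θ = 125.5° directly.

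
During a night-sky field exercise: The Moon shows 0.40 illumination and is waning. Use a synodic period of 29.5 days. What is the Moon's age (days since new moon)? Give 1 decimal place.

From f = (1 − cos θ)/2: cos θ = 1 − 2×0.40 = 0.200; arccos → 78.5°.
Since the Moon is past full (waning), take the reflex angle: θ = 360° − 78.5° = 281.5°.
Age = 29.5 × 281.5°/360° ≈ 23.07 days.

23.1 days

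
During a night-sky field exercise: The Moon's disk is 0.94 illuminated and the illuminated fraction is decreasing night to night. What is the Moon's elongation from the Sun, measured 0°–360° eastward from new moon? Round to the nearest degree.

208°

Invert f = (1 − cos θ)/2 to get cos θ = 1 − 2(0.94) = -0.880, hence θ₀ = arccos -0.880 = 151.6°.
Since the Moon is past full (waning), take the reflex angle: θ = 360° − 151.6° = 208.4°.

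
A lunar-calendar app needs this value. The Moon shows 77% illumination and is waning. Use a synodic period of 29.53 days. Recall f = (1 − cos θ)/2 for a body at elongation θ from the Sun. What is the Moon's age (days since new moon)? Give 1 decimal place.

Invert f = (1 − cos θ)/2 to get cos θ = 1 − 2(0.77) = -0.540, hence θ₀ = arccos -0.540 = 122.7°.
Since the Moon is past full (waning), take the reflex angle: θ = 360° − 122.7° = 237.3°.
Age = 29.53 × 237.3°/360° ≈ 19.47 days.

19.5 days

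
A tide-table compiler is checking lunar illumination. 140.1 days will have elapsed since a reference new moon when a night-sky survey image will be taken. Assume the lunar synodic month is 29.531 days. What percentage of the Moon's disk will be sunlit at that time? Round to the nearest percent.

52%

Reduce mod P: 140.1 − 4×29.531 = 21.98 d into the current lunation.
The Moon has covered 21.98/29.531 of its cycle, so θ ≈ 360° × 21.98/29.531 = 267.9°.
cos 267.9° = (-0.037), so f = (1 − (-0.037))/2 = 0.518, so 52%.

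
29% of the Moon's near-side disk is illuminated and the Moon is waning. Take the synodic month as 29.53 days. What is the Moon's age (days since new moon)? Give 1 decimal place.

cos θ = 1 − 2f = 0.420, giving a principal value of 65.2°.
Waning ⇒ past full, so θ = 360° − 65.2° = 294.8°.
That fraction of the synodic month is 294.8/360 × 29.53 d ≈ 24.18 d.

24.2 days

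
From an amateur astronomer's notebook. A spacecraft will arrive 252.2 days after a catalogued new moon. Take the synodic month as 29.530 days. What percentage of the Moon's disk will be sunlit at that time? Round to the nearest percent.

Reduce mod P: 252.2 − 8×29.530 = 15.96 d into the current lunation.
Elongation θ = 360° × 15.96/29.530 ≈ 194.6°.
With cos θ = (-0.968), the lit fraction is (1 − (-0.968))/2 ≈ 0.984, so 98%.

98%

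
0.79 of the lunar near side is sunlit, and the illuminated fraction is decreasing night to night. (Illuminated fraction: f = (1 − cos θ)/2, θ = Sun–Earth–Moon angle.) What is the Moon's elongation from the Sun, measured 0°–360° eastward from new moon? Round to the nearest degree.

235°

cos θ = 1 − 2f = -0.580, giving a principal value of 125.5°.
Waning ⇒ past full, so θ = 360° − 125.5° = 234.5°.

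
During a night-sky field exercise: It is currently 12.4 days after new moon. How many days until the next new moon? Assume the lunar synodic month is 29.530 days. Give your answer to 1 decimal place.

The next new moon completes the synodic month: 29.530 − 12.4 = 17.130 days.

17.1 days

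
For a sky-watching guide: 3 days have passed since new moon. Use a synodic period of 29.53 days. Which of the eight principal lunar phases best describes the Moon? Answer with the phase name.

waxing crescent

θ ≈ 360° × 3/29.53 = 37°, which falls in the waxing crescent sector.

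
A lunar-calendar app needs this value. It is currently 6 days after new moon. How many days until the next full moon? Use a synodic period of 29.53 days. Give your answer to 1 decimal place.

Full moon occurs at elongation 180°, i.e. at age 29.53 × 180/360 = 14.765 d.
That is 14.765 − 6 = 8.765 days ahead.

8.8 days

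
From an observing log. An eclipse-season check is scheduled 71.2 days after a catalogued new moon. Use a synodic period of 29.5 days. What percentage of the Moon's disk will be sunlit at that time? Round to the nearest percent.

71.2 d spans 2 complete synodic months (2 × 29.5 = 59.00 d) plus 12.20 d.
The Moon has covered 12.20/29.5 of its cycle, so θ ≈ 360° × 12.20/29.5 = 148.9°.
With cos θ = (-0.856), the lit fraction is (1 − (-0.856))/2 ≈ 0.928, so 93%.

93%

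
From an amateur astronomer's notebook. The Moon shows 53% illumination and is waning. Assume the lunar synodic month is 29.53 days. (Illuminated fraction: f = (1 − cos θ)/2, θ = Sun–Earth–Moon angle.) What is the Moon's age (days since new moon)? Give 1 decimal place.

21.9 days

cos θ = 1 − 2f = -0.060, giving a principal value of 93.4°.
Waning ⇒ past full, so θ = 360° − 93.4° = 266.6°.
That fraction of the synodic month is 266.6/360 × 29.53 d ≈ 21.87 d.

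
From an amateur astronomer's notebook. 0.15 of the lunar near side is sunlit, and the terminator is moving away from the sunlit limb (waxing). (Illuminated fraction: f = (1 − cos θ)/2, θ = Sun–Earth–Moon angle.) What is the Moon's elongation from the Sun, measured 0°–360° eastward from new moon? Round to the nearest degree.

Invert f = (1 − cos θ)/2 to get cos θ = 1 − 2(0.15) = 0.700, hence θ₀ = arccos 0.700 = 45.6°.
Waxing ⇒ before full, so θ = 45.6°.

46°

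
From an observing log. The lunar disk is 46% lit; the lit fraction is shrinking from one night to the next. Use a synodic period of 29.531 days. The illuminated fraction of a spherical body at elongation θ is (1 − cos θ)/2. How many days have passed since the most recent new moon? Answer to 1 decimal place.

22.5 days

From f = (1 − cos θ)/2: cos θ = 1 − 2×0.46 = 0.080; arccos → 85.4°.
Since the Moon is past full (waning), take the reflex angle: θ = 360° − 85.4° = 274.6°.
At 360°/29.531 d per day, 274.6° corresponds to 22.52 days.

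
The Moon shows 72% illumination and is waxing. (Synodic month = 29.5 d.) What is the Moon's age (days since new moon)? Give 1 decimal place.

9.5 days

From f = (1 − cos θ)/2: cos θ = 1 − 2×0.72 = -0.440; arccos → 116.1°.
Waxing ⇒ before full, so θ = 116.1°.
At 360°/29.5 d per day, 116.1° corresponds to 9.51 days.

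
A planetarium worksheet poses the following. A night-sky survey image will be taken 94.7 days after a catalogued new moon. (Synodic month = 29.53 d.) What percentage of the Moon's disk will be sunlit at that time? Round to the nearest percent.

94.7 d spans 3 complete synodic months (3 × 29.53 = 88.59 d) plus 6.11 d.
The Moon has covered 6.11/29.53 of its cycle, so θ ≈ 360° × 6.11/29.53 = 74.5°.
Illuminated fraction = (1 − cos 74.5°)/2 = (1 − 0.267)/2 ≈ 0.366, so 37%.

37%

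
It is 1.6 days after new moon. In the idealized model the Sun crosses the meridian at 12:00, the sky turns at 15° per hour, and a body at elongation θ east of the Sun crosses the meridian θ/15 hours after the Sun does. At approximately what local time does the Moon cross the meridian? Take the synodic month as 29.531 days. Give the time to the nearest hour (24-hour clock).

The Moon has covered 1.6/29.531 of its cycle, so θ ≈ 360° × 1.6/29.531 = 19.5°.
The Moon trails the Sun by θ/15 = 19.5/15 ≈ 1.30 hours.
12:00 + 1.30 h ≈ 13:18 → 13:00 to the nearest hour.

13:00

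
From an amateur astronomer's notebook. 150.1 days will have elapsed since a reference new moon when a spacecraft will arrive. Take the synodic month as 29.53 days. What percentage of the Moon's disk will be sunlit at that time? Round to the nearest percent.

150.1 d spans 5 complete synodic months (5 × 29.53 = 147.65 d) plus 2.45 d.
Elongation θ = 360° × 2.45/29.53 ≈ 29.9°.
Illuminated fraction = (1 − cos 29.9°)/2 = (1 − 0.867)/2 ≈ 0.066, so 7%.

7%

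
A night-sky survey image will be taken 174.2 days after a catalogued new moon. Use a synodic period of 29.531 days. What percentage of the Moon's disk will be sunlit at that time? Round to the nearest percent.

10%

174.2/29.531 = 5.899 lunations, so 5 complete cycles and 26.54 d into the next.
Phase angle: θ = 360°·(26.54 d)/(29.531 d) = 323.6°.
Illuminated fraction = (1 − cos 323.6°)/2 = (1 − 0.805)/2 ≈ 0.098, so 10%.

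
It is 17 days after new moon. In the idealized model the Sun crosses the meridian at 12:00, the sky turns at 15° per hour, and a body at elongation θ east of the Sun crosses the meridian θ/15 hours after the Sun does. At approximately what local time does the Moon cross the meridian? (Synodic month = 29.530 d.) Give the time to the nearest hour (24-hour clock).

02:00

Phase angle: θ = 360°·(17 d)/(29.530 d) = 207.2°.
Delay after the Sun = 207.2° / (15°/h) ≈ 13.82 h.
12:00 + 13.82 h ≈ 01:49 → 02:00 to the nearest hour.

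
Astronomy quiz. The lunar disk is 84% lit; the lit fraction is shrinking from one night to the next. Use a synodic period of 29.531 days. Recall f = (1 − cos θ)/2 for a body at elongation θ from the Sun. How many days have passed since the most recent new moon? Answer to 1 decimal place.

From f = (1 − cos θ)/2: cos θ = 1 − 2×0.84 = -0.680; arccos → 132.8°.
Since the Moon is past full (waning), take the reflex angle: θ = 360° − 132.8° = 227.2°.
At 360°/29.531 d per day, 227.2° corresponds to 18.63 days.

18.6 days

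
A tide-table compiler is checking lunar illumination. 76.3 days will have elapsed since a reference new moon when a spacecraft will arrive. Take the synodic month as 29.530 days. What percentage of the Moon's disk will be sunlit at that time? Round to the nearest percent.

93%

Reduce mod P: 76.3 − 2×29.530 = 17.24 d into the current lunation.
Elongation θ = 360° × 17.24/29.530 ≈ 210.2°.
Illuminated fraction = (1 − cos 210.2°)/2 = (1 − (-0.865))/2 ≈ 0.932, so 93%.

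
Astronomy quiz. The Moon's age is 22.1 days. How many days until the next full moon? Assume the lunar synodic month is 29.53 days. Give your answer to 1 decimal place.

Full moon is 0.5 of the way through the cycle: age 0.5 × 29.53 = 14.765 d.
Already past this cycle's full moon; the next is at 14.765 + 29.53 = 44.295 d, so 44.295 − 22.1 = 22.195 days.

22.2 days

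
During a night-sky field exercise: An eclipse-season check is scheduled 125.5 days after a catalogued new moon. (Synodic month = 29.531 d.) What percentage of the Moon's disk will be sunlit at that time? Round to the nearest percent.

Reduce mod P: 125.5 − 4×29.531 = 7.38 d into the current lunation.
Phase angle: θ = 360°·(7.38 d)/(29.531 d) = 89.9°.
Illuminated fraction = (1 − cos 89.9°)/2 = (1 − 0.001)/2 ≈ 0.499, so 50%.

50%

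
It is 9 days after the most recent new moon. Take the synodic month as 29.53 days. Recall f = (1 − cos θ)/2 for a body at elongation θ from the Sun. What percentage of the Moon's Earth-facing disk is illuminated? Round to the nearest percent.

Phase angle: θ = 360°·(9 d)/(29.53 d) = 109.7°.
Illuminated fraction = (1 − cos 109.7°)/2 = (1 − (-0.337))/2 ≈ 0.669, so 67%.

67%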